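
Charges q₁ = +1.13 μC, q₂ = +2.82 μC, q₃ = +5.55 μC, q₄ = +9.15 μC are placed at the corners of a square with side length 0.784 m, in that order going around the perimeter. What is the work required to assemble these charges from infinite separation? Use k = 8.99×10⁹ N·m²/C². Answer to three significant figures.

1.18 J

The work to assemble the configuration equals its total potential energy, U = Σ kqᵢqⱼ/rᵢⱼ over all pairs.
The four side pairs have separation 0.784 m and the two diagonal pairs 1.11 m.
Summing all 6 pair terms gives U = 1.18 J.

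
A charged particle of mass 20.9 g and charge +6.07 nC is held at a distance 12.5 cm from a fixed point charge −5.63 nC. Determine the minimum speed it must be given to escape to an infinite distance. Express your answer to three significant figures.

To just escape, total mechanical energy must reach zero at infinity: ½mv²_min + U = 0, so ½mv²_min = −U = |kQq|/r.
|U| = |kQq|/r = (8.99×10⁹ N·m²/C²)(5.63×10⁻⁹)(6.07×10⁻⁹)/(0.125) = 2.46×10⁻⁶ J.
v_min = √(2|U|/m) = √(2·2.46×10⁻⁶/0.0209) = 0.0153 m/s.

0.0153 m/s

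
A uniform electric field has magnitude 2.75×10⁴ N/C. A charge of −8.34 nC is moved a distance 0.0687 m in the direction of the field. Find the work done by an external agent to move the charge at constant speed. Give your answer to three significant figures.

The potential change for a displacement 0.0687 m in the direction of the field is ΔV = −Ed = -1890 V.
W_ext = qΔV = 1.58×10⁻⁵ J.

1.58×10⁻⁵ J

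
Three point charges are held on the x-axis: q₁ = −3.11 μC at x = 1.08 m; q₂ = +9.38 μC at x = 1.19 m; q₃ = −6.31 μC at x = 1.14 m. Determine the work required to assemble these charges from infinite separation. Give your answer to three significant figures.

-10.1 J

The work to assemble the configuration equals its total potential energy, U = Σ kqᵢqⱼ/rᵢⱼ over all pairs.
Pair separations: r₁₂ = 0.110 m, r₁₃ = 0.0600 m, r₂₃ = 0.0500 m.
U = (-2.38) + (2.94) + (-10.6) = -10.1 J.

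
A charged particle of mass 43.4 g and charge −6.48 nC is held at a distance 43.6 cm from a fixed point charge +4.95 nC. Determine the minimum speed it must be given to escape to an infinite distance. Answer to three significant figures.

5.52×10⁻³ m/s

To just escape, total mechanical energy must reach zero at infinity: ½mv²_min + U = 0, so ½mv²_min = −U = |kQq|/r.
|U| = |kQq|/r = (8.99×10⁹ N·m²/C²)(4.95×10⁻⁹)(6.48×10⁻⁹)/(0.436) = 6.61×10⁻⁷ J.
v_min = √(2|U|/m) = √(2·6.61×10⁻⁷/0.0434) = 5.52×10⁻³ m/s.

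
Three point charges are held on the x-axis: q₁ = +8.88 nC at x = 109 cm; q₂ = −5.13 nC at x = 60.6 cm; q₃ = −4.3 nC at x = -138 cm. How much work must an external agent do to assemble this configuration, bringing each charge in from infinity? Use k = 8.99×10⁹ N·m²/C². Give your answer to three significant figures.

-8.85×10⁻⁷ J

The work to assemble the configuration equals its total potential energy, U = Σ kqᵢqⱼ/rᵢⱼ over all pairs.
Pair separations: r₁₂ = 0.484 m, r₁₃ = 2.47 m, r₂₃ = 1.99 m.
U = (-8.46×10⁻⁷) + (-1.39×10⁻⁷) + (9.99×10⁻⁸) = -8.85×10⁻⁷ J.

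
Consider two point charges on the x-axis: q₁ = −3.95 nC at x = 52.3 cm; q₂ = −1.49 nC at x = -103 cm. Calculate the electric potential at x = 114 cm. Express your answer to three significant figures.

-63.7 V

The total potential is the scalar sum of each charge's contribution, V = Σ kqᵢ/rᵢ.
Distances from the field point to each charge: r₁ = 0.617 m, r₂ = 2.17 m.
V = k[(-3.95×10⁻⁹)/(0.617) + (-1.49×10⁻⁹)/(2.17)] = -63.7 V.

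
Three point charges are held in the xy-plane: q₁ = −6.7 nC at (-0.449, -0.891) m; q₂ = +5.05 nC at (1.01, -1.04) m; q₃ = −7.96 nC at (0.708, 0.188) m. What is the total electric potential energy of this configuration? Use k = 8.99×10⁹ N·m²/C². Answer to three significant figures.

The work to assemble the configuration equals its total potential energy, U = Σ kqᵢqⱼ/rᵢⱼ over all pairs.
Pair separations: r₁₂ = 1.47 m, r₁₃ = 1.58 m, r₂₃ = 1.26 m.
U = (-2.07×10⁻⁷) + (3.03×10⁻⁷) + (-2.86×10⁻⁷) = -1.90×10⁻⁷ J.

-1.90×10⁻⁷ J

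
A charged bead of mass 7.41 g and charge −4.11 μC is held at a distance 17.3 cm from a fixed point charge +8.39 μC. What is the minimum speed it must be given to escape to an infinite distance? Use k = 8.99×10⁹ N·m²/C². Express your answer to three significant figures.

To just escape, total mechanical energy must reach zero at infinity: ½mv²_min + U = 0, so ½mv²_min = −U = |kQq|/r.
|U| = |kQq|/r = (8.99×10⁹ N·m²/C²)(8.39×10⁻⁶)(4.11×10⁻⁶)/(0.173) = 1.79 J.
v_min = √(2|U|/m) = √(2·1.79/7.41×10⁻³) = 22.0 m/s.

22.0 m/s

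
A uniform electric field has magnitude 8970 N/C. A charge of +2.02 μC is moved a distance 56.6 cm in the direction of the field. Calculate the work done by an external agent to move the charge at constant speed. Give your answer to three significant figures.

The potential change for a displacement 56.6 cm in the direction of the field is ΔV = −Ed = -5080 V.
W_ext = qΔV = -0.0103 J.

-0.0103 J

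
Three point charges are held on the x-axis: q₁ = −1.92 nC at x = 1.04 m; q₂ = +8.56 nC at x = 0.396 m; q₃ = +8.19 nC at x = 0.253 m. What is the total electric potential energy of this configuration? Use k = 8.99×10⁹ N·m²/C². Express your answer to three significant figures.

The assembly work is the sum of pairwise potential energies, U = Σ_{i<j} kqᵢqⱼ/rᵢⱼ.
Pair separations: r₁₂ = 0.644 m, r₁₃ = 0.787 m, r₂₃ = 0.143 m.
U = (-2.29×10⁻⁷) + (-1.80×10⁻⁷) + (4.41×10⁻⁶) = 4.00×10⁻⁶ J.

4.00×10⁻⁶ J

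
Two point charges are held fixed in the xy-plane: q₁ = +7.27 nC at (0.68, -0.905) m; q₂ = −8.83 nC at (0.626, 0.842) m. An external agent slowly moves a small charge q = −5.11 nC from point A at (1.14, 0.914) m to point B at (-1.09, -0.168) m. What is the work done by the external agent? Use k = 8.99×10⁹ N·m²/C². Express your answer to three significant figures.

For quasistatic motion the external work equals the change in potential energy: W_ext = qΔV = q(V_B − V_A).
At A: distances to the source charges are 1.88 m, 0.519 m; V_A = Σ kqᵢ/rᵢ = -118 V.
At B: distances to the source charges are 1.92 m, 1.99 m; V_B = Σ kqᵢ/rᵢ = -5.78 V.
ΔV = V_B − V_A = 112 V.
W_ext = qΔV = (-5.11×10⁻⁹ C)(112 V) = -5.74×10⁻⁷ J.

-5.74×10⁻⁷ J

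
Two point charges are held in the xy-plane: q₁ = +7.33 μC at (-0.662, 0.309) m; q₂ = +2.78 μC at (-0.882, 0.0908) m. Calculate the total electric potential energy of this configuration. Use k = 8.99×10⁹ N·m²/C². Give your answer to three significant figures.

0.591 J

The work to assemble the configuration equals its total potential energy, U = Σ kqᵢqⱼ/rᵢⱼ over all pairs.
Pair separations: r₁₂ = 0.310 m.
U = (0.591) = 0.591 J.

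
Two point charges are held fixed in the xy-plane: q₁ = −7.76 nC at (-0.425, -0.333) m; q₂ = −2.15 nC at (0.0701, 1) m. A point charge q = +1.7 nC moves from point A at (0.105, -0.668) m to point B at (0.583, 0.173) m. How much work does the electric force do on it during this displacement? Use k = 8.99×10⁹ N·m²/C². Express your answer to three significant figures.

-6.99×10⁻⁸ J

The work done by the electric force is W_field = −ΔU = −q(V_B − V_A) = q(V_A − V_B).
At A: distances to the source charges are 0.627 m, 1.67 m; V_A = Σ kqᵢ/rᵢ = -123 V.
At B: distances to the source charges are 1.13 m, 0.973 m; V_B = Σ kqᵢ/rᵢ = -81.7 V.
ΔV = V_B − V_A = 41.1 V.
W_field = −qΔV = −(1.70×10⁻⁹ C)(41.1 V) = -6.99×10⁻⁸ J.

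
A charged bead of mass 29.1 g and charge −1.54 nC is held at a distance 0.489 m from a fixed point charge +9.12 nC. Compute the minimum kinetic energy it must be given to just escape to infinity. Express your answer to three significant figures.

To just escape, total mechanical energy must reach zero at infinity: ½mv²_min + U = 0, so ½mv²_min = −U = |kQq|/r.
|U| = |kQq|/r = (8.99×10⁹ N·m²/C²)(9.12×10⁻⁹)(1.54×10⁻⁹)/(0.489) = 2.58×10⁻⁷ J.

2.58×10⁻⁷ J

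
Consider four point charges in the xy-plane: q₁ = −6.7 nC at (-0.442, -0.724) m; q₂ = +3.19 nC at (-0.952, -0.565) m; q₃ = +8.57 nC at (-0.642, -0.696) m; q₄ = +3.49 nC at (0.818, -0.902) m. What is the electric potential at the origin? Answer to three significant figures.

The total potential is the scalar sum of each charge's contribution, V = Σ kqᵢ/rᵢ.
Distances from the field point to each charge: r₁ = 0.848 m, r₂ = 1.11 m, r₃ = 0.947 m, r₄ = 1.22 m.
V = k[(-6.70×10⁻⁹)/(0.848) + (3.19×10⁻⁹)/(1.11) + (8.57×10⁻⁹)/(0.947) + (3.49×10⁻⁹)/(1.22)] = 62.0 V.

62.0 V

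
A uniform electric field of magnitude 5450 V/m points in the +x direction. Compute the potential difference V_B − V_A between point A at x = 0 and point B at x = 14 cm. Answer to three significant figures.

In a uniform field, potential decreases in the direction of E: V_B − V_A = −E·Δx.
V_B − V_A = −(5450 V/m)(0.140 m) = -763 V.

-763 V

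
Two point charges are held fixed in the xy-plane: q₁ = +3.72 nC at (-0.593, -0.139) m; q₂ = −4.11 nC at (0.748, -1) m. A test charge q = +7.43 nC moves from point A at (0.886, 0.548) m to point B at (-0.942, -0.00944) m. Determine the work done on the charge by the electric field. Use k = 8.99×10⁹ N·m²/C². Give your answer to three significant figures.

-5.52×10⁻⁷ J

The work done by the electric force is W_field = −ΔU = −q(V_B − V_A) = q(V_A − V_B).
At A: distances to the source charges are 1.63 m, 1.55 m; V_A = Σ kqᵢ/rᵢ = -3.27 V.
At B: distances to the source charges are 0.372 m, 1.96 m; V_B = Σ kqᵢ/rᵢ = 71.0 V.
ΔV = V_B − V_A = 74.2 V.
W_field = −qΔV = −(7.43×10⁻⁹ C)(74.2 V) = -5.52×10⁻⁷ J.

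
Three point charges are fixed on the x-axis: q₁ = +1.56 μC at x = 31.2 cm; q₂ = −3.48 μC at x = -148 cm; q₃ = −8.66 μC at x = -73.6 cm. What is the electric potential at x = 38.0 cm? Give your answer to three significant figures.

Electric potential is a scalar, so the contributions from each charge add algebraically: V = Σ kqᵢ/rᵢ.
Distances from the field point to each charge: r₁ = 0.0680 m, r₂ = 1.86 m, r₃ = 1.12 m.
V = k[(1.56×10⁻⁶)/(0.0680) + (-3.48×10⁻⁶)/(1.86) + (-8.66×10⁻⁶)/(1.12)] = 1.20×10⁵ V.

1.20×10⁵ V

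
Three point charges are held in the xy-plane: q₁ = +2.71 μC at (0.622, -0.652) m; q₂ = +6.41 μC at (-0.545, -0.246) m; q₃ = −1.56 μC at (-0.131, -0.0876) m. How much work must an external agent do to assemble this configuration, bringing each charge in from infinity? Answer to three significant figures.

The work to assemble the configuration equals its total potential energy, U = Σ kqᵢqⱼ/rᵢⱼ over all pairs.
Pair separations: r₁₂ = 1.24 m, r₁₃ = 0.941 m, r₂₃ = 0.443 m.
U = (0.126) + (-0.0404) + (-0.203) = -0.117 J.

-0.117 J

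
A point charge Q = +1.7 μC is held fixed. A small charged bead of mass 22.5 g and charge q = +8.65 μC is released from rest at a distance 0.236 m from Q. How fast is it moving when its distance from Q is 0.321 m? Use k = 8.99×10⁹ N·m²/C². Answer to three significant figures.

Only the electrostatic force acts, so mechanical energy is conserved: ½mv² = U₁ − U₂ = kQq(1/r₁ − 1/r₂).
U₁ − U₂ = (8.99×10⁹ N·m²/C²)(1.70×10⁻⁶ C)(8.65×10⁻⁶ C)(1/0.236 − 1/0.321) = 0.148 J.
v = √(2·0.148/0.0225) = 3.63 m/s.

3.63 m/s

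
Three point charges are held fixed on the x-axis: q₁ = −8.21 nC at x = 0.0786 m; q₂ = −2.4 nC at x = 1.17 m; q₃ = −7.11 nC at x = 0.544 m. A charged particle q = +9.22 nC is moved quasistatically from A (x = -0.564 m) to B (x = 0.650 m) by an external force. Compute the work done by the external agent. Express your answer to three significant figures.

For quasistatic motion the external work equals the change in potential energy: W_ext = qΔV = q(V_B − V_A).
At A: distances to the source charges are 0.643 m, 1.73 m, 1.11 m; V_A = Σ kqᵢ/rᵢ = -185 V.
At B: distances to the source charges are 0.571 m, 0.520 m, 0.106 m; V_B = Σ kqᵢ/rᵢ = -774 V.
ΔV = V_B − V_A = -589 V.
W_ext = qΔV = (9.22×10⁻⁹ C)(-589 V) = -5.43×10⁻⁶ J.

-5.43×10⁻⁶ J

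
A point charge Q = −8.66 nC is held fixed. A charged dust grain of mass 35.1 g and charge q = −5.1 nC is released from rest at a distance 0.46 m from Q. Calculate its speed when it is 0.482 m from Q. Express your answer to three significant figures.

1.50×10⁻³ m/s

Only the electrostatic force acts, so mechanical energy is conserved: ½mv² = U₁ − U₂ = kQq(1/r₁ − 1/r₂).
U₁ − U₂ = (8.99×10⁹ N·m²/C²)(-8.66×10⁻⁹ C)(-5.10×10⁻⁹ C)(1/0.460 − 1/0.482) = 3.94×10⁻⁸ J.
v = √(2·3.94×10⁻⁸/0.0351) = 1.50×10⁻³ m/s.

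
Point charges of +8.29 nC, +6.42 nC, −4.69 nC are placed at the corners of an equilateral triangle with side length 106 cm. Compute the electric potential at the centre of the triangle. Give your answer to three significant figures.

The total potential is the scalar sum of each charge's contribution, V = Σ kqᵢ/rᵢ.
The distance from each vertex to the centroid is a/√3 = 0.612 m.
V = k[(8.29×10⁻⁹)/(0.612) + (6.42×10⁻⁹)/(0.612) + (-4.69×10⁻⁹)/(0.612)] = 147 V.

147 V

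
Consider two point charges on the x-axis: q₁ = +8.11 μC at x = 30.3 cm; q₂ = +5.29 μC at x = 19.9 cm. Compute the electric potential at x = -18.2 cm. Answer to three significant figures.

2.75×10⁵ V

Electric potential is a scalar, so the contributions from each charge add algebraically: V = Σ kqᵢ/rᵢ.
Distances from the field point to each charge: r₁ = 0.485 m, r₂ = 0.381 m.
V = k[(8.11×10⁻⁶)/(0.485) + (5.29×10⁻⁶)/(0.381)] = 2.75×10⁵ V.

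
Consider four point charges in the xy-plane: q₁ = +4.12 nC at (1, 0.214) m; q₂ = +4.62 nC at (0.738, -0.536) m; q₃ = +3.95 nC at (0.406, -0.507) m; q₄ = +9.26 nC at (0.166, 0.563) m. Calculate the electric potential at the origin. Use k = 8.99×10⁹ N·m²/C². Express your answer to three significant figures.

Electric potential is a scalar, so the contributions from each charge add algebraically: V = Σ kqᵢ/rᵢ.
Distances from the field point to each charge: r₁ = 1.02 m, r₂ = 0.912 m, r₃ = 0.650 m, r₄ = 0.587 m.
V = k[(4.12×10⁻⁹)/(1.02) + (4.62×10⁻⁹)/(0.912) + (3.95×10⁻⁹)/(0.650) + (9.26×10⁻⁹)/(0.587)] = 278 V.

278 V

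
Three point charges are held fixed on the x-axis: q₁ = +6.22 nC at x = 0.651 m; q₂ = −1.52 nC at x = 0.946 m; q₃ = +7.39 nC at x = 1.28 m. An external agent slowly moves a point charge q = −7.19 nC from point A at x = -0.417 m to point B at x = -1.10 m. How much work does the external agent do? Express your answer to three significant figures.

2.04×10⁻⁷ J

For quasistatic motion the external work equals the change in potential energy: W_ext = qΔV = q(V_B − V_A).
At A: distances to the source charges are 1.07 m, 1.36 m, 1.70 m; V_A = Σ kqᵢ/rᵢ = 81.5 V.
At B: distances to the source charges are 1.75 m, 2.05 m, 2.38 m; V_B = Σ kqᵢ/rᵢ = 53.2 V.
ΔV = V_B − V_A = -28.3 V.
W_ext = qΔV = (-7.19×10⁻⁹ C)(-28.3 V) = 2.04×10⁻⁷ J.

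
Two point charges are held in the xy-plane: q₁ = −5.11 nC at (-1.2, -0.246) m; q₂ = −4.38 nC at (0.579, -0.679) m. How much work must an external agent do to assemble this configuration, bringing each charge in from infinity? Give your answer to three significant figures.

The work to assemble the configuration equals its total potential energy, U = Σ kqᵢqⱼ/rᵢⱼ over all pairs.
Pair separations: r₁₂ = 1.83 m.
U = (1.10×10⁻⁷) = 1.10×10⁻⁷ J.

1.10×10⁻⁷ J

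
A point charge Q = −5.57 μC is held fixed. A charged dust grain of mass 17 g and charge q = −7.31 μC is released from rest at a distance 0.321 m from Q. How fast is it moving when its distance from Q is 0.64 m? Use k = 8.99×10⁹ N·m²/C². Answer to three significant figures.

Only the electrostatic force acts, so mechanical energy is conserved: ½mv² = U₁ − U₂ = kQq(1/r₁ − 1/r₂).
U₁ − U₂ = (8.99×10⁹ N·m²/C²)(-5.57×10⁻⁶ C)(-7.31×10⁻⁶ C)(1/0.321 − 1/0.640) = 0.568 J.
v = √(2·0.568/0.0170) = 8.18 m/s.

8.18 m/s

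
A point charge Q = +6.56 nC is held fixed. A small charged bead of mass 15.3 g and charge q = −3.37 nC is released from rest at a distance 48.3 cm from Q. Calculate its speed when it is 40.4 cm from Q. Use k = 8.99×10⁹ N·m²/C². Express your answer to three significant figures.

Only the electrostatic force acts, so mechanical energy is conserved: ½mv² = U₁ − U₂ = kQq(1/r₁ − 1/r₂).
U₁ − U₂ = (8.99×10⁹ N·m²/C²)(6.56×10⁻⁹ C)(-3.37×10⁻⁹ C)(1/0.483 − 1/0.404) = 8.05×10⁻⁸ J.
v = √(2·8.05×10⁻⁸/0.0153) = 3.24×10⁻³ m/s.

3.24×10⁻³ m/s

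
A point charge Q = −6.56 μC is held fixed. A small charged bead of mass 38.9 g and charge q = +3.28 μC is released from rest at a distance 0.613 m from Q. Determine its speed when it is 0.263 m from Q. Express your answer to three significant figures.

4.65 m/s

Only the electrostatic force acts, so mechanical energy is conserved: ½mv² = U₁ − U₂ = kQq(1/r₁ − 1/r₂).
U₁ − U₂ = (8.99×10⁹ N·m²/C²)(-6.56×10⁻⁶ C)(3.28×10⁻⁶ C)(1/0.613 − 1/0.263) = 0.420 J.
v = √(2·0.420/0.0389) = 4.65 m/s.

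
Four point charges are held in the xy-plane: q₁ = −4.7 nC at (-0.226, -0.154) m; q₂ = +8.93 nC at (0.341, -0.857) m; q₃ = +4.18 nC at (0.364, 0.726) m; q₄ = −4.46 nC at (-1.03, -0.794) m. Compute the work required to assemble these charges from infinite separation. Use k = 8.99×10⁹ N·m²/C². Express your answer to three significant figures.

The work to assemble the configuration equals its total potential energy, U = Σ kqᵢqⱼ/rᵢⱼ over all pairs.
Pair separations: r₁₂ = 0.903 m, r₁₃ = 1.06 m, r₁₄ = 1.03 m, r₂₃ = 1.58 m, r₂₄ = 1.37 m, r₃₄ = 2.06 m.
Summing all 6 pair terms gives U = -5.31×10⁻⁷ J.

-5.31×10⁻⁷ J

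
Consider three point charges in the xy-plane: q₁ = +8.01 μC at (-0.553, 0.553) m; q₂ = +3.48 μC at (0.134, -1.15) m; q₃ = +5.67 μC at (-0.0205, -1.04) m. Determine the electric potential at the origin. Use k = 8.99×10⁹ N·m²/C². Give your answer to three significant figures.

1.68×10⁵ V

The total potential is the scalar sum of each charge's contribution, V = Σ kqᵢ/rᵢ.
Distances from the field point to each charge: r₁ = 0.782 m, r₂ = 1.16 m, r₃ = 1.04 m.
V = k[(8.01×10⁻⁶)/(0.782) + (3.48×10⁻⁶)/(1.16) + (5.67×10⁻⁶)/(1.04)] = 1.68×10⁵ V.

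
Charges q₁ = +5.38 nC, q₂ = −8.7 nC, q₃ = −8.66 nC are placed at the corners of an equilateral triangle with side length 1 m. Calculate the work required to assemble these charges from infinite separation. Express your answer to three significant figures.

The work to assemble the configuration equals its total potential energy, U = Σ kqᵢqⱼ/rᵢⱼ over all pairs.
All three pair separations equal the side length, 1.00 m.
U = (-4.21×10⁻⁷) + (-4.19×10⁻⁷) + (6.77×10⁻⁷) = -1.62×10⁻⁷ J.

-1.62×10⁻⁷ J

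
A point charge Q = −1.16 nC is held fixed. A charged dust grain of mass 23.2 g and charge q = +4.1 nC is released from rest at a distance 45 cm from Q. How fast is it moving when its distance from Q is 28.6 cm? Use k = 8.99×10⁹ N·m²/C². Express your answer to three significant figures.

Only the electrostatic force acts, so mechanical energy is conserved: ½mv² = U₁ − U₂ = kQq(1/r₁ − 1/r₂).
U₁ − U₂ = (8.99×10⁹ N·m²/C²)(-1.16×10⁻⁹ C)(4.10×10⁻⁹ C)(1/0.450 − 1/0.286) = 5.45×10⁻⁸ J.
v = √(2·5.45×10⁻⁸/0.0232) = 2.17×10⁻³ m/s.

2.17×10⁻³ m/s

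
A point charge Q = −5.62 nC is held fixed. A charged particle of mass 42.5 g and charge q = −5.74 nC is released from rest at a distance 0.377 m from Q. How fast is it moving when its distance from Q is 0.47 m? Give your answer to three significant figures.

2.68×10⁻³ m/s

Only the electrostatic force acts, so mechanical energy is conserved: ½mv² = U₁ − U₂ = kQq(1/r₁ − 1/r₂).
U₁ − U₂ = (8.99×10⁹ N·m²/C²)(-5.62×10⁻⁹ C)(-5.74×10⁻⁹ C)(1/0.377 − 1/0.470) = 1.52×10⁻⁷ J.
v = √(2·1.52×10⁻⁷/0.0425) = 2.68×10⁻³ m/s.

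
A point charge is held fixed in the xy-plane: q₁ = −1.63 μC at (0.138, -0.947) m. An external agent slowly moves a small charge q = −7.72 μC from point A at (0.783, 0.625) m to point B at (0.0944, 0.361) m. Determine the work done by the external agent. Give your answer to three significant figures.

For quasistatic motion the external work equals the change in potential energy: W_ext = qΔV = q(V_B − V_A).
At A: distance to the source charge is 1.70 m; V_A = kq₁/r = -8620 V.
At B: distance to the source charge is 1.31 m; V_B = kq₁/r = -1.12×10⁴ V.
ΔV = V_B − V_A = -2570 V.
W_ext = qΔV = (-7.72×10⁻⁶ C)(-2570 V) = 0.0199 J.

0.0199 J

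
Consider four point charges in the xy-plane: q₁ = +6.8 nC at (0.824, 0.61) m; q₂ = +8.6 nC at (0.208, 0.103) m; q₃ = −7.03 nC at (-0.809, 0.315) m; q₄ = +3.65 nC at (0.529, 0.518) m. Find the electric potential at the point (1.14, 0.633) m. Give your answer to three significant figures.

286 V

The total potential is the scalar sum of each charge's contribution, V = Σ kqᵢ/rᵢ.
Distances from the field point to each charge: r₁ = 0.317 m, r₂ = 1.07 m, r₃ = 1.97 m, r₄ = 0.622 m.
V = k[(6.80×10⁻⁹)/(0.317) + (8.60×10⁻⁹)/(1.07) + (-7.03×10⁻⁹)/(1.97) + (3.65×10⁻⁹)/(0.622)] = 286 V.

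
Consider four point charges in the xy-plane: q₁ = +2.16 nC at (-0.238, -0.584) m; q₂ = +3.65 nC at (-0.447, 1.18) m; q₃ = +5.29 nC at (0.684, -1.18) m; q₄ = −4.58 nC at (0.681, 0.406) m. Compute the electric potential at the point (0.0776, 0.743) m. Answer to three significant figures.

The total potential is the scalar sum of each charge's contribution, V = Σ kqᵢ/rᵢ.
Distances from the field point to each charge: r₁ = 1.36 m, r₂ = 0.683 m, r₃ = 2.02 m, r₄ = 0.691 m.
V = k[(2.16×10⁻⁹)/(1.36) + (3.65×10⁻⁹)/(0.683) + (5.29×10⁻⁹)/(2.02) + (-4.58×10⁻⁹)/(0.691)] = 26.3 V.

26.3 V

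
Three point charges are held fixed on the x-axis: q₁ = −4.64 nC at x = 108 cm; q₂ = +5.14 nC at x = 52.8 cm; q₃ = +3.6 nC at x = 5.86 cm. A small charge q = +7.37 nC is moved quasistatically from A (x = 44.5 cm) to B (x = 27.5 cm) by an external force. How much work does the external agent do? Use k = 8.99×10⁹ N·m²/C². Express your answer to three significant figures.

For quasistatic motion the external work equals the change in potential energy: W_ext = qΔV = q(V_B − V_A).
At A: distances to the source charges are 0.635 m, 0.0830 m, 0.386 m; V_A = Σ kqᵢ/rᵢ = 575 V.
At B: distances to the source charges are 0.805 m, 0.253 m, 0.216 m; V_B = Σ kqᵢ/rᵢ = 280 V.
ΔV = V_B − V_A = -294 V.
W_ext = qΔV = (7.37×10⁻⁹ C)(-294 V) = -2.17×10⁻⁶ J.

-2.17×10⁻⁶ J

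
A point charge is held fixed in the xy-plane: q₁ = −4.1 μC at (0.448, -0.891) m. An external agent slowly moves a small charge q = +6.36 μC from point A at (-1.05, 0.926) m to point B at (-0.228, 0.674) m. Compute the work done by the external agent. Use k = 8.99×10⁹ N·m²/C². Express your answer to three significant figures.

For quasistatic motion the external work equals the change in potential energy: W_ext = qΔV = q(V_B − V_A).
At A: distance to the source charge is 2.35 m; V_A = kq₁/r = -1.57×10⁴ V.
At B: distance to the source charge is 1.70 m; V_B = kq₁/r = -2.16×10⁴ V.
ΔV = V_B − V_A = -5970 V.
W_ext = qΔV = (6.36×10⁻⁶ C)(-5970 V) = -0.0380 J.

-0.0380 J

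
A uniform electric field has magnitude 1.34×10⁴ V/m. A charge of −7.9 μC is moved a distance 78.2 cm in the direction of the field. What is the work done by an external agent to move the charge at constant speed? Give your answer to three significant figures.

0.0828 J

The potential change for a displacement 78.2 cm in the direction of the field is ΔV = −Ed = -1.05×10⁴ V.
W_ext = qΔV = 0.0828 J.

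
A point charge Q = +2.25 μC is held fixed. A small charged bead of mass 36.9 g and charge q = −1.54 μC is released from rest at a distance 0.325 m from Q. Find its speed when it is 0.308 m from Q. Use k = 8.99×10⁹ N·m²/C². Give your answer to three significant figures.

0.535 m/s

Only the electrostatic force acts, so mechanical energy is conserved: ½mv² = U₁ − U₂ = kQq(1/r₁ − 1/r₂).
U₁ − U₂ = (8.99×10⁹ N·m²/C²)(2.25×10⁻⁶ C)(-1.54×10⁻⁶ C)(1/0.325 − 1/0.308) = 5.29×10⁻³ J.
v = √(2·5.29×10⁻³/0.0369) = 0.535 m/s.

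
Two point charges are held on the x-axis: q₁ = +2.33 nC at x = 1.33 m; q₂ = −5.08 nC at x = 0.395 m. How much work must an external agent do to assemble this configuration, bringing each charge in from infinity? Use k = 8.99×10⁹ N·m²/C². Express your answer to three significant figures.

-1.14×10⁻⁷ J

The assembly work is the sum of pairwise potential energies, U = Σ_{i<j} kqᵢqⱼ/rᵢⱼ.
Pair separations: r₁₂ = 0.935 m.
U = (-1.14×10⁻⁷) = -1.14×10⁻⁷ J.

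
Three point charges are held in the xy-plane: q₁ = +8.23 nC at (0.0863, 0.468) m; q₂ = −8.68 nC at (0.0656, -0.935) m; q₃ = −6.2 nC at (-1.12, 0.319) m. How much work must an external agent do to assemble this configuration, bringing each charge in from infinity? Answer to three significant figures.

The assembly work is the sum of pairwise potential energies, U = Σ_{i<j} kqᵢqⱼ/rᵢⱼ.
Pair separations: r₁₂ = 1.40 m, r₁₃ = 1.22 m, r₂₃ = 1.73 m.
U = (-4.58×10⁻⁷) + (-3.77×10⁻⁷) + (2.80×10⁻⁷) = -5.55×10⁻⁷ J.

-5.55×10⁻⁷ J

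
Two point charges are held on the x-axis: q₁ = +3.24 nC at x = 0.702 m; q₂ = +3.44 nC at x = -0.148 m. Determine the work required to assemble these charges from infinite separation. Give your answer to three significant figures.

The assembly work is the sum of pairwise potential energies, U = Σ_{i<j} kqᵢqⱼ/rᵢⱼ.
Pair separations: r₁₂ = 0.850 m.
U = (1.18×10⁻⁷) = 1.18×10⁻⁷ J.

1.18×10⁻⁷ J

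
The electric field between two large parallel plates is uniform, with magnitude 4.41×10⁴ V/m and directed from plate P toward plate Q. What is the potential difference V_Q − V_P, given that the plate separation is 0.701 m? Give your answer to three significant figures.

In a uniform field, potential decreases in the direction of E: ΔV = −E·d for a displacement d parallel to E.
Going from P to Q is a displacement of 0.701 m along the field, so V_Q − V_P = −Ed = -3.09×10⁴ V.

-3.09×10⁴ V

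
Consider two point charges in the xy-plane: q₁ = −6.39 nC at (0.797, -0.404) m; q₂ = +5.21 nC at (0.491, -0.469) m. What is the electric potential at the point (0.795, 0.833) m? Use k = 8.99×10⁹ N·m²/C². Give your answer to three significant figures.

-11.4 V

The total potential is the scalar sum of each charge's contribution, V = Σ kqᵢ/rᵢ.
Distances from the field point to each charge: r₁ = 1.24 m, r₂ = 1.34 m.
V = k[(-6.39×10⁻⁹)/(1.24) + (5.21×10⁻⁹)/(1.34)] = -11.4 V.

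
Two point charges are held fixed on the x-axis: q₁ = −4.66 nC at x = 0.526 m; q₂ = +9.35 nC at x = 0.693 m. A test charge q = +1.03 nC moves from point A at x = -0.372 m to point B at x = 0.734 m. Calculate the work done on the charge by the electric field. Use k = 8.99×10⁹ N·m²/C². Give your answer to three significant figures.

The work done by the electric force is W_field = −ΔU = −q(V_B − V_A) = q(V_A − V_B).
At A: distances to the source charges are 0.898 m, 1.06 m; V_A = Σ kqᵢ/rᵢ = 32.3 V.
At B: distances to the source charges are 0.208 m, 0.0410 m; V_B = Σ kqᵢ/rᵢ = 1850 V.
ΔV = V_B − V_A = 1820 V.
W_field = −qΔV = −(1.03×10⁻⁹ C)(1820 V) = -1.87×10⁻⁶ J.

-1.87×10⁻⁶ J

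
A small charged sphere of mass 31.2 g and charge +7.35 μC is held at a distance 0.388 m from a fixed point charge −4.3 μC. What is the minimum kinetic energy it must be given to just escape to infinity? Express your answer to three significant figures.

To just escape, total mechanical energy must reach zero at infinity: ½mv²_min + U = 0, so ½mv²_min = −U = |kQq|/r.
|U| = |kQq|/r = (8.99×10⁹ N·m²/C²)(4.30×10⁻⁶)(7.35×10⁻⁶)/(0.388) = 0.732 J.

0.732 J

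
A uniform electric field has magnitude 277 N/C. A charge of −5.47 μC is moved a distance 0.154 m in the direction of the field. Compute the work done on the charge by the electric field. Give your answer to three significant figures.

The potential change for a displacement 0.154 m in the direction of the field is ΔV = −Ed = -42.7 V.
W_field = −qΔV = -2.33×10⁻⁴ J.

-2.33×10⁻⁴ J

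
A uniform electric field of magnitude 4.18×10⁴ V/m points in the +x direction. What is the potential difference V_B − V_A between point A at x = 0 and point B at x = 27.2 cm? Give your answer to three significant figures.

-1.14×10⁴ V

In a uniform field, potential decreases in the direction of E: V_B − V_A = −E·Δx.
V_B − V_A = −(4.18×10⁴ V/m)(0.272 m) = -1.14×10⁴ V.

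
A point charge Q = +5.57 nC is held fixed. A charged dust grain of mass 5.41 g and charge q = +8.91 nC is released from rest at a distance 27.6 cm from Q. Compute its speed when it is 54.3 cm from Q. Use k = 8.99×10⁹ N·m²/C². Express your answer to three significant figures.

0.0171 m/s

Only the electrostatic force acts, so mechanical energy is conserved: ½mv² = U₁ − U₂ = kQq(1/r₁ − 1/r₂).
U₁ − U₂ = (8.99×10⁹ N·m²/C²)(5.57×10⁻⁹ C)(8.91×10⁻⁹ C)(1/0.276 − 1/0.543) = 7.95×10⁻⁷ J.
v = √(2·7.95×10⁻⁷/5.41×10⁻³) = 0.0171 m/s.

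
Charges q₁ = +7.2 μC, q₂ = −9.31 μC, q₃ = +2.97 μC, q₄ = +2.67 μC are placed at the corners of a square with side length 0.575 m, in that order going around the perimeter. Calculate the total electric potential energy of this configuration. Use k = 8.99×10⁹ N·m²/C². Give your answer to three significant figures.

The work to assemble the configuration equals its total potential energy, U = Σ kqᵢqⱼ/rᵢⱼ over all pairs.
The four side pairs have separation 0.575 m and the two diagonal pairs 0.813 m.
Summing all 6 pair terms gives U = -1.09 J.

-1.09 J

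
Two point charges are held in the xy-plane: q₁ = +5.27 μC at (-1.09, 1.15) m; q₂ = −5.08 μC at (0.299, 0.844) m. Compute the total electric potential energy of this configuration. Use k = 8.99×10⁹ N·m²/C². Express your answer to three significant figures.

The work to assemble the configuration equals its total potential energy, U = Σ kqᵢqⱼ/rᵢⱼ over all pairs.
Pair separations: r₁₂ = 1.42 m.
U = (-0.169) = -0.169 J.

-0.169 J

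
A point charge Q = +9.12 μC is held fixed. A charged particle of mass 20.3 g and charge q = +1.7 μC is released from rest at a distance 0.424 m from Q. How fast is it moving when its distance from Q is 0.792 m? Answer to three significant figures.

3.88 m/s

Only the electrostatic force acts, so mechanical energy is conserved: ½mv² = U₁ − U₂ = kQq(1/r₁ − 1/r₂).
U₁ − U₂ = (8.99×10⁹ N·m²/C²)(9.12×10⁻⁶ C)(1.70×10⁻⁶ C)(1/0.424 − 1/0.792) = 0.153 J.
v = √(2·0.153/0.0203) = 3.88 m/s.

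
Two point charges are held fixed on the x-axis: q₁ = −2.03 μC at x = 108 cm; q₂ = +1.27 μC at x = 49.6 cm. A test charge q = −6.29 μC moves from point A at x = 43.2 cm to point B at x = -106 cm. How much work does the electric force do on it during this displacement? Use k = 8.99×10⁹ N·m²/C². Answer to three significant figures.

-0.952 J

The work done by the electric force is W_field = −ΔU = −q(V_B − V_A) = q(V_A − V_B).
At A: distances to the source charges are 0.648 m, 0.0640 m; V_A = Σ kqᵢ/rᵢ = 1.50×10⁵ V.
At B: distances to the source charges are 2.14 m, 1.56 m; V_B = Σ kqᵢ/rᵢ = -1190 V.
ΔV = V_B − V_A = -1.51×10⁵ V.
W_field = −qΔV = −(-6.29×10⁻⁶ C)(-1.51×10⁵ V) = -0.952 J.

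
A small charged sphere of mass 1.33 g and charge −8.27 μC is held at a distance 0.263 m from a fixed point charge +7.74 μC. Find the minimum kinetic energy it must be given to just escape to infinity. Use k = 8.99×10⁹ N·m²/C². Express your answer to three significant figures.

2.19 J

To just escape, total mechanical energy must reach zero at infinity: ½mv²_min + U = 0, so ½mv²_min = −U = |kQq|/r.
|U| = |kQq|/r = (8.99×10⁹ N·m²/C²)(7.74×10⁻⁶)(8.27×10⁻⁶)/(0.263) = 2.19 J.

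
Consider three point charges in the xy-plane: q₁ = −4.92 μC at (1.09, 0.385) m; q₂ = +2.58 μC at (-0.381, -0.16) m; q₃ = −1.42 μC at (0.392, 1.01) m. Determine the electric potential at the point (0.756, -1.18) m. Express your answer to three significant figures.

Electric potential is a scalar, so the contributions from each charge add algebraically: V = Σ kqᵢ/rᵢ.
Distances from the field point to each charge: r₁ = 1.60 m, r₂ = 1.53 m, r₃ = 2.22 m.
V = k[(-4.92×10⁻⁶)/(1.60) + (2.58×10⁻⁶)/(1.53) + (-1.42×10⁻⁶)/(2.22)] = -1.82×10⁴ V.

-1.82×10⁴ V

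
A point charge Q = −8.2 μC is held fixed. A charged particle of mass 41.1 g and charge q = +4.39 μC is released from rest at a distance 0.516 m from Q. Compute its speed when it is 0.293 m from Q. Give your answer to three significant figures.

Only the electrostatic force acts, so mechanical energy is conserved: ½mv² = U₁ − U₂ = kQq(1/r₁ − 1/r₂).
U₁ − U₂ = (8.99×10⁹ N·m²/C²)(-8.20×10⁻⁶ C)(4.39×10⁻⁶ C)(1/0.516 − 1/0.293) = 0.477 J.
v = √(2·0.477/0.0411) = 4.82 m/s.

4.82 m/s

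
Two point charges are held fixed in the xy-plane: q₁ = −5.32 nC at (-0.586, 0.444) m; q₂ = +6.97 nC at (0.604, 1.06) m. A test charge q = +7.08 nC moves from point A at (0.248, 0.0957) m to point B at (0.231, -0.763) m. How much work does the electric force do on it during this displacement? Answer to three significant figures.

5.08×10⁻⁸ J

The work done by the electric force is W_field = −ΔU = −q(V_B − V_A) = q(V_A − V_B).
At A: distances to the source charges are 0.904 m, 1.03 m; V_A = Σ kqᵢ/rᵢ = 8.04 V.
At B: distances to the source charges are 1.46 m, 1.86 m; V_B = Σ kqᵢ/rᵢ = 0.860 V.
ΔV = V_B − V_A = -7.18 V.
W_field = −qΔV = −(7.08×10⁻⁹ C)(-7.18 V) = 5.08×10⁻⁸ J.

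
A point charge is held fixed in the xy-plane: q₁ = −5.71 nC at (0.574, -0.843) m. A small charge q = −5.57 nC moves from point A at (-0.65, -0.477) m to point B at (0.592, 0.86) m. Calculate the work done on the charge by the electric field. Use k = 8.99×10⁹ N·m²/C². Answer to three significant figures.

The work done by the electric force is W_field = −ΔU = −q(V_B − V_A) = q(V_A − V_B).
At A: distance to the source charge is 1.28 m; V_A = kq₁/r = -40.2 V.
At B: distance to the source charge is 1.70 m; V_B = kq₁/r = -30.1 V.
ΔV = V_B − V_A = 10.0 V.
W_field = −qΔV = −(-5.57×10⁻⁹ C)(10.0 V) = 5.59×10⁻⁸ J.

5.59×10⁻⁸ J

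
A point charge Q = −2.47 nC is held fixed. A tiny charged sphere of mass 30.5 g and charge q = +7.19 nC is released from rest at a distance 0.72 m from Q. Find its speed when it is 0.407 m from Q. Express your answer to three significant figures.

3.34×10⁻³ m/s

Only the electrostatic force acts, so mechanical energy is conserved: ½mv² = U₁ − U₂ = kQq(1/r₁ − 1/r₂).
U₁ − U₂ = (8.99×10⁹ N·m²/C²)(-2.47×10⁻⁹ C)(7.19×10⁻⁹ C)(1/0.720 − 1/0.407) = 1.71×10⁻⁷ J.
v = √(2·1.71×10⁻⁷/0.0305) = 3.34×10⁻³ m/s.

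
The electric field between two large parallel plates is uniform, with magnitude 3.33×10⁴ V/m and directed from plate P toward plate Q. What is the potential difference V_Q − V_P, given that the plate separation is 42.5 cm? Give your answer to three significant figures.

In a uniform field, potential decreases in the direction of E: ΔV = −E·d for a displacement d parallel to E.
Going from P to Q is a displacement of 42.5 cm along the field, so V_Q − V_P = −Ed = -1.42×10⁴ V.

-1.42×10⁴ V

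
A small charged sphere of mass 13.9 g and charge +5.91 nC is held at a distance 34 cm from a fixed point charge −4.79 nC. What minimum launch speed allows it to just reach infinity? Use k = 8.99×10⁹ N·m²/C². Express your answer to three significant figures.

0.0104 m/s

To just escape, total mechanical energy must reach zero at infinity: ½mv²_min + U = 0, so ½mv²_min = −U = |kQq|/r.
|U| = |kQq|/r = (8.99×10⁹ N·m²/C²)(4.79×10⁻⁹)(5.91×10⁻⁹)/(0.340) = 7.49×10⁻⁷ J.
v_min = √(2|U|/m) = √(2·7.49×10⁻⁷/0.0139) = 0.0104 m/s.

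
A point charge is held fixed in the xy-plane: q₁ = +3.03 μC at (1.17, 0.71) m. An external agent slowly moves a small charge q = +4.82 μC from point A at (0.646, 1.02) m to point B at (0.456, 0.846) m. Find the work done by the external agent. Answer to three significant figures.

For quasistatic motion the external work equals the change in potential energy: W_ext = qΔV = q(V_B − V_A).
At A: distance to the source charge is 0.609 m; V_A = kq₁/r = 4.47×10⁴ V.
At B: distance to the source charge is 0.727 m; V_B = kq₁/r = 3.75×10⁴ V.
ΔV = V_B − V_A = -7260 V.
W_ext = qΔV = (4.82×10⁻⁶ C)(-7260 V) = -0.0350 J.

-0.0350 J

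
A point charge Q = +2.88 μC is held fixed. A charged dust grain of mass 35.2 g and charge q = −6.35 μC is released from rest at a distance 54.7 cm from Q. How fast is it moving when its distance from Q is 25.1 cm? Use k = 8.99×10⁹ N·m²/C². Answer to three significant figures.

Only the electrostatic force acts, so mechanical energy is conserved: ½mv² = U₁ − U₂ = kQq(1/r₁ − 1/r₂).
U₁ − U₂ = (8.99×10⁹ N·m²/C²)(2.88×10⁻⁶ C)(-6.35×10⁻⁶ C)(1/0.547 − 1/0.251) = 0.354 J.
v = √(2·0.354/0.0352) = 4.49 m/s.

4.49 m/s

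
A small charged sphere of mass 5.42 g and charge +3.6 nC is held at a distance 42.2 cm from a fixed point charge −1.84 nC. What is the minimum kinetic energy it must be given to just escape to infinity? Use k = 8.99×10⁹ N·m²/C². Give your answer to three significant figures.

1.41×10⁻⁷ J

To just escape, total mechanical energy must reach zero at infinity: ½mv²_min + U = 0, so ½mv²_min = −U = |kQq|/r.
|U| = |kQq|/r = (8.99×10⁹ N·m²/C²)(1.84×10⁻⁹)(3.60×10⁻⁹)/(0.422) = 1.41×10⁻⁷ J.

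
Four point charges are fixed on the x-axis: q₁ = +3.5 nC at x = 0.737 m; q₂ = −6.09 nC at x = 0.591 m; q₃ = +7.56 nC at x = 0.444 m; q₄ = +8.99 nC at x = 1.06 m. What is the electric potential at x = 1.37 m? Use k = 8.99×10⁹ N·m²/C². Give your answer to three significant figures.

The total potential is the scalar sum of each charge's contribution, V = Σ kqᵢ/rᵢ.
Distances from the field point to each charge: r₁ = 0.633 m, r₂ = 0.779 m, r₃ = 0.926 m, r₄ = 0.310 m.
V = k[(3.50×10⁻⁹)/(0.633) + (-6.09×10⁻⁹)/(0.779) + (7.56×10⁻⁹)/(0.926) + (8.99×10⁻⁹)/(0.310)] = 314 V.

314 V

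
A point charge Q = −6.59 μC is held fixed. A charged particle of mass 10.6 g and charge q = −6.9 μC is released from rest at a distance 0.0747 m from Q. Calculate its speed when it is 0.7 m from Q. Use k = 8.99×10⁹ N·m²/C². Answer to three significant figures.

30.4 m/s

Only the electrostatic force acts, so mechanical energy is conserved: ½mv² = U₁ − U₂ = kQq(1/r₁ − 1/r₂).
U₁ − U₂ = (8.99×10⁹ N·m²/C²)(-6.59×10⁻⁶ C)(-6.90×10⁻⁶ C)(1/0.0747 − 1/0.700) = 4.89 J.
v = √(2·4.89/0.0106) = 30.4 m/s.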